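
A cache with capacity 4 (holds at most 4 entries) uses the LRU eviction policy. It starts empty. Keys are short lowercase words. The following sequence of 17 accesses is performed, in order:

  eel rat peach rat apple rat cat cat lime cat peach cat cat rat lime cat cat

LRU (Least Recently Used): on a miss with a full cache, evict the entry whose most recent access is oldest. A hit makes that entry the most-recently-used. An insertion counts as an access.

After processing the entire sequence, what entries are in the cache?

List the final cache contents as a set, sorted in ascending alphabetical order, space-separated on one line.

LRU simulation (capacity=4):
  1. access eel: MISS. Cache (LRU->MRU): [eel]
  2. access rat: MISS. Cache (LRU->MRU): [eel rat]
  3. access peach: MISS. Cache (LRU->MRU): [eel rat peach]
  4. access rat: HIT. Cache (LRU->MRU): [eel peach rat]
  5. access apple: MISS. Cache (LRU->MRU): [eel peach rat apple]
  6. access rat: HIT. Cache (LRU->MRU): [eel peach apple rat]
  7. access cat: MISS, evict eel. Cache (LRU->MRU): [peach apple rat cat]
  8. access cat: HIT. Cache (LRU->MRU): [peach apple rat cat]
  9. access lime: MISS, evict peach. Cache (LRU->MRU): [apple rat cat lime]
  10. access cat: HIT. Cache (LRU->MRU): [apple rat lime cat]
  11. access peach: MISS, evict apple. Cache (LRU->MRU): [rat lime cat peach]
  12. access cat: HIT. Cache (LRU->MRU): [rat lime peach cat]
  13. access cat: HIT. Cache (LRU->MRU): [rat lime peach cat]
  14. access rat: HIT. Cache (LRU->MRU): [lime peach cat rat]
  15. access lime: HIT. Cache (LRU->MRU): [peach cat rat lime]
  16. access cat: HIT. Cache (LRU->MRU): [peach rat lime cat]
  17. access cat: HIT. Cache (LRU->MRU): [peach rat lime cat]
Total: 10 hits, 7 misses, 3 evictions

Answer: cat lime peach rat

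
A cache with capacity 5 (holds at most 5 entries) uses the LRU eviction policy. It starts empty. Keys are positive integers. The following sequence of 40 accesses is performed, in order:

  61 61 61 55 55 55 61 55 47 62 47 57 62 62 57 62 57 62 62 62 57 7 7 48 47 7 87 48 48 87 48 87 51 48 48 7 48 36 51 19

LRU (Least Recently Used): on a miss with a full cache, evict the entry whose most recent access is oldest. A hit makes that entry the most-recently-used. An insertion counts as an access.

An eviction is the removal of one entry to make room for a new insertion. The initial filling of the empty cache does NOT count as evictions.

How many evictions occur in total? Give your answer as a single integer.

Answer: 6

Derivation:
LRU simulation (capacity=5):
  1. access 61: MISS. Cache (LRU->MRU): [61]
  2. access 61: HIT. Cache (LRU->MRU): [61]
  3. access 61: HIT. Cache (LRU->MRU): [61]
  4. access 55: MISS. Cache (LRU->MRU): [61 55]
  5. access 55: HIT. Cache (LRU->MRU): [61 55]
  6. access 55: HIT. Cache (LRU->MRU): [61 55]
  7. access 61: HIT. Cache (LRU->MRU): [55 61]
  8. access 55: HIT. Cache (LRU->MRU): [61 55]
  9. access 47: MISS. Cache (LRU->MRU): [61 55 47]
  10. access 62: MISS. Cache (LRU->MRU): [61 55 47 62]
  11. access 47: HIT. Cache (LRU->MRU): [61 55 62 47]
  12. access 57: MISS. Cache (LRU->MRU): [61 55 62 47 57]
  13. access 62: HIT. Cache (LRU->MRU): [61 55 47 57 62]
  14. access 62: HIT. Cache (LRU->MRU): [61 55 47 57 62]
  15. access 57: HIT. Cache (LRU->MRU): [61 55 47 62 57]
  16. access 62: HIT. Cache (LRU->MRU): [61 55 47 57 62]
  17. access 57: HIT. Cache (LRU->MRU): [61 55 47 62 57]
  18. access 62: HIT. Cache (LRU->MRU): [61 55 47 57 62]
  19. access 62: HIT. Cache (LRU->MRU): [61 55 47 57 62]
  20. access 62: HIT. Cache (LRU->MRU): [61 55 47 57 62]
  21. access 57: HIT. Cache (LRU->MRU): [61 55 47 62 57]
  22. access 7: MISS, evict 61. Cache (LRU->MRU): [55 47 62 57 7]
  23. access 7: HIT. Cache (LRU->MRU): [55 47 62 57 7]
  24. access 48: MISS, evict 55. Cache (LRU->MRU): [47 62 57 7 48]
  25. access 47: HIT. Cache (LRU->MRU): [62 57 7 48 47]
  26. access 7: HIT. Cache (LRU->MRU): [62 57 48 47 7]
  27. access 87: MISS, evict 62. Cache (LRU->MRU): [57 48 47 7 87]
  28. access 48: HIT. Cache (LRU->MRU): [57 47 7 87 48]
  29. access 48: HIT. Cache (LRU->MRU): [57 47 7 87 48]
  30. access 87: HIT. Cache (LRU->MRU): [57 47 7 48 87]
  31. access 48: HIT. Cache (LRU->MRU): [57 47 7 87 48]
  32. access 87: HIT. Cache (LRU->MRU): [57 47 7 48 87]
  33. access 51: MISS, evict 57. Cache (LRU->MRU): [47 7 48 87 51]
  34. access 48: HIT. Cache (LRU->MRU): [47 7 87 51 48]
  35. access 48: HIT. Cache (LRU->MRU): [47 7 87 51 48]
  36. access 7: HIT. Cache (LRU->MRU): [47 87 51 48 7]
  37. access 48: HIT. Cache (LRU->MRU): [47 87 51 7 48]
  38. access 36: MISS, evict 47. Cache (LRU->MRU): [87 51 7 48 36]
  39. access 51: HIT. Cache (LRU->MRU): [87 7 48 36 51]
  40. access 19: MISS, evict 87. Cache (LRU->MRU): [7 48 36 51 19]
Total: 29 hits, 11 misses, 6 evictions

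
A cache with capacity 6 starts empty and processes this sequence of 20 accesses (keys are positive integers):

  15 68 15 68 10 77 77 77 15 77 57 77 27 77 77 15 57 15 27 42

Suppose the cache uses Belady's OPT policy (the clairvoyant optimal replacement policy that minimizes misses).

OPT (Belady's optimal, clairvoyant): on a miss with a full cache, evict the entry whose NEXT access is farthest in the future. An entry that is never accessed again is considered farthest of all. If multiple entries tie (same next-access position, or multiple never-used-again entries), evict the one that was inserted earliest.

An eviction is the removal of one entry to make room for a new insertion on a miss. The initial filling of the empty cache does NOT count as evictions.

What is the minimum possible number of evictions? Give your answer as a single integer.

Answer: 1

Derivation:
OPT (Belady) simulation (capacity=6):
  1. access 15: MISS. Cache: [15]
  2. access 68: MISS. Cache: [15 68]
  3. access 15: HIT. Next use of 15: step 9. Cache: [15 68]
  4. access 68: HIT. Next use of 68: never. Cache: [15 68]
  5. access 10: MISS. Cache: [15 68 10]
  6. access 77: MISS. Cache: [15 68 10 77]
  7. access 77: HIT. Next use of 77: step 8. Cache: [15 68 10 77]
  8. access 77: HIT. Next use of 77: step 10. Cache: [15 68 10 77]
  9. access 15: HIT. Next use of 15: step 16. Cache: [15 68 10 77]
  10. access 77: HIT. Next use of 77: step 12. Cache: [15 68 10 77]
  11. access 57: MISS. Cache: [15 68 10 77 57]
  12. access 77: HIT. Next use of 77: step 14. Cache: [15 68 10 77 57]
  13. access 27: MISS. Cache: [15 68 10 77 57 27]
  14. access 77: HIT. Next use of 77: step 15. Cache: [15 68 10 77 57 27]
  15. access 77: HIT. Next use of 77: never. Cache: [15 68 10 77 57 27]
  16. access 15: HIT. Next use of 15: step 18. Cache: [15 68 10 77 57 27]
  17. access 57: HIT. Next use of 57: never. Cache: [15 68 10 77 57 27]
  18. access 15: HIT. Next use of 15: never. Cache: [15 68 10 77 57 27]
  19. access 27: HIT. Next use of 27: never. Cache: [15 68 10 77 57 27]
  20. access 42: MISS, evict 15 (next use: never). Cache: [68 10 77 57 27 42]
Total: 13 hits, 7 misses, 1 evictions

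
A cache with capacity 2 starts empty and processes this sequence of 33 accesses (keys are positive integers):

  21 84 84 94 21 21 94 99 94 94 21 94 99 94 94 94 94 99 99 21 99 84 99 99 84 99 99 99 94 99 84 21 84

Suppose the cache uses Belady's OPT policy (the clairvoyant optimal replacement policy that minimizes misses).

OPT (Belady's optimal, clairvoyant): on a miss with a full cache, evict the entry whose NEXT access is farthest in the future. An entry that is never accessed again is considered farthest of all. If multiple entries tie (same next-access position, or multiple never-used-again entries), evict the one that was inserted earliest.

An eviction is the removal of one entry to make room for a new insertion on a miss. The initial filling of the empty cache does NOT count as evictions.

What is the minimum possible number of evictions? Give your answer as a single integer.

OPT (Belady) simulation (capacity=2):
  1. access 21: MISS. Cache: [21]
  2. access 84: MISS. Cache: [21 84]
  3. access 84: HIT. Next use of 84: step 22. Cache: [21 84]
  4. access 94: MISS, evict 84 (next use: step 22). Cache: [21 94]
  5. access 21: HIT. Next use of 21: step 6. Cache: [21 94]
  6. access 21: HIT. Next use of 21: step 11. Cache: [21 94]
  7. access 94: HIT. Next use of 94: step 9. Cache: [21 94]
  8. access 99: MISS, evict 21 (next use: step 11). Cache: [94 99]
  9. access 94: HIT. Next use of 94: step 10. Cache: [94 99]
  10. access 94: HIT. Next use of 94: step 12. Cache: [94 99]
  11. access 21: MISS, evict 99 (next use: step 13). Cache: [94 21]
  12. access 94: HIT. Next use of 94: step 14. Cache: [94 21]
  13. access 99: MISS, evict 21 (next use: step 20). Cache: [94 99]
  14. access 94: HIT. Next use of 94: step 15. Cache: [94 99]
  15. access 94: HIT. Next use of 94: step 16. Cache: [94 99]
  16. access 94: HIT. Next use of 94: step 17. Cache: [94 99]
  17. access 94: HIT. Next use of 94: step 29. Cache: [94 99]
  18. access 99: HIT. Next use of 99: step 19. Cache: [94 99]
  19. access 99: HIT. Next use of 99: step 21. Cache: [94 99]
  20. access 21: MISS, evict 94 (next use: step 29). Cache: [99 21]
  21. access 99: HIT. Next use of 99: step 23. Cache: [99 21]
  22. access 84: MISS, evict 21 (next use: step 32). Cache: [99 84]
  23. access 99: HIT. Next use of 99: step 24. Cache: [99 84]
  24. access 99: HIT. Next use of 99: step 26. Cache: [99 84]
  25. access 84: HIT. Next use of 84: step 31. Cache: [99 84]
  26. access 99: HIT. Next use of 99: step 27. Cache: [99 84]
  27. access 99: HIT. Next use of 99: step 28. Cache: [99 84]
  28. access 99: HIT. Next use of 99: step 30. Cache: [99 84]
  29. access 94: MISS, evict 84 (next use: step 31). Cache: [99 94]
  30. access 99: HIT. Next use of 99: never. Cache: [99 94]
  31. access 84: MISS, evict 99 (next use: never). Cache: [94 84]
  32. access 21: MISS, evict 94 (next use: never). Cache: [84 21]
  33. access 84: HIT. Next use of 84: never. Cache: [84 21]
Total: 22 hits, 11 misses, 9 evictions

Answer: 9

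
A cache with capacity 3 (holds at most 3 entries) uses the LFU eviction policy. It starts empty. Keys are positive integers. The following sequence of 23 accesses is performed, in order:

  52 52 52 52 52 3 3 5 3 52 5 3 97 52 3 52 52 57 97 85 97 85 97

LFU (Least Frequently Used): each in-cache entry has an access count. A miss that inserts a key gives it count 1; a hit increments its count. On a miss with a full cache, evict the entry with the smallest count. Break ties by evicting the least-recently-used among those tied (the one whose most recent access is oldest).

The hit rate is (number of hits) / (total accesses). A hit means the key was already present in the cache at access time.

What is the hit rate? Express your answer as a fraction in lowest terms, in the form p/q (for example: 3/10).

Answer: 13/23

Derivation:
LFU simulation (capacity=3):
  1. access 52: MISS. Cache: [52(c=1)]
  2. access 52: HIT, count now 2. Cache: [52(c=2)]
  3. access 52: HIT, count now 3. Cache: [52(c=3)]
  4. access 52: HIT, count now 4. Cache: [52(c=4)]
  5. access 52: HIT, count now 5. Cache: [52(c=5)]
  6. access 3: MISS. Cache: [3(c=1) 52(c=5)]
  7. access 3: HIT, count now 2. Cache: [3(c=2) 52(c=5)]
  8. access 5: MISS. Cache: [5(c=1) 3(c=2) 52(c=5)]
  9. access 3: HIT, count now 3. Cache: [5(c=1) 3(c=3) 52(c=5)]
  10. access 52: HIT, count now 6. Cache: [5(c=1) 3(c=3) 52(c=6)]
  11. access 5: HIT, count now 2. Cache: [5(c=2) 3(c=3) 52(c=6)]
  12. access 3: HIT, count now 4. Cache: [5(c=2) 3(c=4) 52(c=6)]
  13. access 97: MISS, evict 5(c=2). Cache: [97(c=1) 3(c=4) 52(c=6)]
  14. access 52: HIT, count now 7. Cache: [97(c=1) 3(c=4) 52(c=7)]
  15. access 3: HIT, count now 5. Cache: [97(c=1) 3(c=5) 52(c=7)]
  16. access 52: HIT, count now 8. Cache: [97(c=1) 3(c=5) 52(c=8)]
  17. access 52: HIT, count now 9. Cache: [97(c=1) 3(c=5) 52(c=9)]
  18. access 57: MISS, evict 97(c=1). Cache: [57(c=1) 3(c=5) 52(c=9)]
  19. access 97: MISS, evict 57(c=1). Cache: [97(c=1) 3(c=5) 52(c=9)]
  20. access 85: MISS, evict 97(c=1). Cache: [85(c=1) 3(c=5) 52(c=9)]
  21. access 97: MISS, evict 85(c=1). Cache: [97(c=1) 3(c=5) 52(c=9)]
  22. access 85: MISS, evict 97(c=1). Cache: [85(c=1) 3(c=5) 52(c=9)]
  23. access 97: MISS, evict 85(c=1). Cache: [97(c=1) 3(c=5) 52(c=9)]
Total: 13 hits, 10 misses, 7 evictions

Hit rate = 13/23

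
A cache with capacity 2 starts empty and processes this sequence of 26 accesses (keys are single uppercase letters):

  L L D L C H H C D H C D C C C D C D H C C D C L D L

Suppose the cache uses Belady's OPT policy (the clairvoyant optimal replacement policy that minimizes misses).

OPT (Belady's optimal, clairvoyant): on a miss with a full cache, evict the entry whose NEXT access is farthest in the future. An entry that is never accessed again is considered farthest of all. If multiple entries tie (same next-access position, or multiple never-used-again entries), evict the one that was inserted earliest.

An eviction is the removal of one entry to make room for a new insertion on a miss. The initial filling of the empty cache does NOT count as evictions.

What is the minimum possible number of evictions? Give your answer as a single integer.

Answer: 7

Derivation:
OPT (Belady) simulation (capacity=2):
  1. access L: MISS. Cache: [L]
  2. access L: HIT. Next use of L: step 4. Cache: [L]
  3. access D: MISS. Cache: [L D]
  4. access L: HIT. Next use of L: step 24. Cache: [L D]
  5. access C: MISS, evict L (next use: step 24). Cache: [D C]
  6. access H: MISS, evict D (next use: step 9). Cache: [C H]
  7. access H: HIT. Next use of H: step 10. Cache: [C H]
  8. access C: HIT. Next use of C: step 11. Cache: [C H]
  9. access D: MISS, evict C (next use: step 11). Cache: [H D]
  10. access H: HIT. Next use of H: step 19. Cache: [H D]
  11. access C: MISS, evict H (next use: step 19). Cache: [D C]
  12. access D: HIT. Next use of D: step 16. Cache: [D C]
  13. access C: HIT. Next use of C: step 14. Cache: [D C]
  14. access C: HIT. Next use of C: step 15. Cache: [D C]
  15. access C: HIT. Next use of C: step 17. Cache: [D C]
  16. access D: HIT. Next use of D: step 18. Cache: [D C]
  17. access C: HIT. Next use of C: step 20. Cache: [D C]
  18. access D: HIT. Next use of D: step 22. Cache: [D C]
  19. access H: MISS, evict D (next use: step 22). Cache: [C H]
  20. access C: HIT. Next use of C: step 21. Cache: [C H]
  21. access C: HIT. Next use of C: step 23. Cache: [C H]
  22. access D: MISS, evict H (next use: never). Cache: [C D]
  23. access C: HIT. Next use of C: never. Cache: [C D]
  24. access L: MISS, evict C (next use: never). Cache: [D L]
  25. access D: HIT. Next use of D: never. Cache: [D L]
  26. access L: HIT. Next use of L: never. Cache: [D L]
Total: 17 hits, 9 misses, 7 evictions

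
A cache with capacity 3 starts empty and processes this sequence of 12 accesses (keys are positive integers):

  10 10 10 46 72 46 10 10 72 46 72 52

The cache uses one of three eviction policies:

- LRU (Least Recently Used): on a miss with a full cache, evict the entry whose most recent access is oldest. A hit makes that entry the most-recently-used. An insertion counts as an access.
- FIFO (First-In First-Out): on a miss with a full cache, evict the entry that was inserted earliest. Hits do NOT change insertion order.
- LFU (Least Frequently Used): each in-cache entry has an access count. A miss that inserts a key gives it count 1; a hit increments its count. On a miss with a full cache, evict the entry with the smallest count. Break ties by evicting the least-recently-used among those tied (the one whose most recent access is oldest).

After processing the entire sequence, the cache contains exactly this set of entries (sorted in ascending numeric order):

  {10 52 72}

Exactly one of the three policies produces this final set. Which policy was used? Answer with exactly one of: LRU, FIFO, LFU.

Simulating under each policy and comparing final sets:
  LRU: final set = {46 52 72} -> differs
  FIFO: final set = {46 52 72} -> differs
  LFU: final set = {10 52 72} -> MATCHES target
Only LFU produces the target set.

Answer: LFU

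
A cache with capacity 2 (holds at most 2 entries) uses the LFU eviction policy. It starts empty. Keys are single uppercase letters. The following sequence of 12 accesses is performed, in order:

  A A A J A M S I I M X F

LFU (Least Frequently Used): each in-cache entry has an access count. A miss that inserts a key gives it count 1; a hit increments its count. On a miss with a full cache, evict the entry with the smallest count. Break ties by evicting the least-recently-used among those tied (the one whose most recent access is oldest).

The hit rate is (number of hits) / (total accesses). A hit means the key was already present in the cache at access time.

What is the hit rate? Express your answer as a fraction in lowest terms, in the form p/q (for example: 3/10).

LFU simulation (capacity=2):
  1. access A: MISS. Cache: [A(c=1)]
  2. access A: HIT, count now 2. Cache: [A(c=2)]
  3. access A: HIT, count now 3. Cache: [A(c=3)]
  4. access J: MISS. Cache: [J(c=1) A(c=3)]
  5. access A: HIT, count now 4. Cache: [J(c=1) A(c=4)]
  6. access M: MISS, evict J(c=1). Cache: [M(c=1) A(c=4)]
  7. access S: MISS, evict M(c=1). Cache: [S(c=1) A(c=4)]
  8. access I: MISS, evict S(c=1). Cache: [I(c=1) A(c=4)]
  9. access I: HIT, count now 2. Cache: [I(c=2) A(c=4)]
  10. access M: MISS, evict I(c=2). Cache: [M(c=1) A(c=4)]
  11. access X: MISS, evict M(c=1). Cache: [X(c=1) A(c=4)]
  12. access F: MISS, evict X(c=1). Cache: [F(c=1) A(c=4)]
Total: 4 hits, 8 misses, 6 evictions

Hit rate = 4/12 = 1/3

Answer: 1/3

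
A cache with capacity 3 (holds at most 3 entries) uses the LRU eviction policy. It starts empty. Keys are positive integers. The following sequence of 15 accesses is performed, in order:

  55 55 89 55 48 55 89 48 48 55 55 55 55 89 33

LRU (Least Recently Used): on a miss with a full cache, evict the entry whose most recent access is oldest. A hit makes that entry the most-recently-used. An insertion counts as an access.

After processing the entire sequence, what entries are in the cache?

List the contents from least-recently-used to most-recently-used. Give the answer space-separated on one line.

LRU simulation (capacity=3):
  1. access 55: MISS. Cache (LRU->MRU): [55]
  2. access 55: HIT. Cache (LRU->MRU): [55]
  3. access 89: MISS. Cache (LRU->MRU): [55 89]
  4. access 55: HIT. Cache (LRU->MRU): [89 55]
  5. access 48: MISS. Cache (LRU->MRU): [89 55 48]
  6. access 55: HIT. Cache (LRU->MRU): [89 48 55]
  7. access 89: HIT. Cache (LRU->MRU): [48 55 89]
  8. access 48: HIT. Cache (LRU->MRU): [55 89 48]
  9. access 48: HIT. Cache (LRU->MRU): [55 89 48]
  10. access 55: HIT. Cache (LRU->MRU): [89 48 55]
  11. access 55: HIT. Cache (LRU->MRU): [89 48 55]
  12. access 55: HIT. Cache (LRU->MRU): [89 48 55]
  13. access 55: HIT. Cache (LRU->MRU): [89 48 55]
  14. access 89: HIT. Cache (LRU->MRU): [48 55 89]
  15. access 33: MISS, evict 48. Cache (LRU->MRU): [55 89 33]
Total: 11 hits, 4 misses, 1 evictions

Answer: 55 89 33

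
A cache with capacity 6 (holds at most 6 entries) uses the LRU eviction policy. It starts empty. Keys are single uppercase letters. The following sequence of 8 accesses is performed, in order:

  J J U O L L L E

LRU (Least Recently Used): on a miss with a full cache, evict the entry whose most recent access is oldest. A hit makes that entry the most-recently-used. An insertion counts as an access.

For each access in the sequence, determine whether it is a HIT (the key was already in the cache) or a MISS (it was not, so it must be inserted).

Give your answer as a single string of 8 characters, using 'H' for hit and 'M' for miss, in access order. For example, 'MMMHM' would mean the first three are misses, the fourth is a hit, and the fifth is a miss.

LRU simulation (capacity=6):
  1. access J: MISS. Cache (LRU->MRU): [J]
  2. access J: HIT. Cache (LRU->MRU): [J]
  3. access U: MISS. Cache (LRU->MRU): [J U]
  4. access O: MISS. Cache (LRU->MRU): [J U O]
  5. access L: MISS. Cache (LRU->MRU): [J U O L]
  6. access L: HIT. Cache (LRU->MRU): [J U O L]
  7. access L: HIT. Cache (LRU->MRU): [J U O L]
  8. access E: MISS. Cache (LRU->MRU): [J U O L E]
Total: 3 hits, 5 misses, 0 evictions

Answer: MHMMMHHM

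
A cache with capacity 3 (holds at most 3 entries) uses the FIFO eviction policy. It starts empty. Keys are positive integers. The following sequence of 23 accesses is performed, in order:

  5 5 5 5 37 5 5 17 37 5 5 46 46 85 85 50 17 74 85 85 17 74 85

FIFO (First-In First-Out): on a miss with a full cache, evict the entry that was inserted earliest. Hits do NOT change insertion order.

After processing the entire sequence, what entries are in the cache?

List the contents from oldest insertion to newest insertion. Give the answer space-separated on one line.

Answer: 17 74 85

Derivation:
FIFO simulation (capacity=3):
  1. access 5: MISS. Cache (old->new): [5]
  2. access 5: HIT. Cache (old->new): [5]
  3. access 5: HIT. Cache (old->new): [5]
  4. access 5: HIT. Cache (old->new): [5]
  5. access 37: MISS. Cache (old->new): [5 37]
  6. access 5: HIT. Cache (old->new): [5 37]
  7. access 5: HIT. Cache (old->new): [5 37]
  8. access 17: MISS. Cache (old->new): [5 37 17]
  9. access 37: HIT. Cache (old->new): [5 37 17]
  10. access 5: HIT. Cache (old->new): [5 37 17]
  11. access 5: HIT. Cache (old->new): [5 37 17]
  12. access 46: MISS, evict 5. Cache (old->new): [37 17 46]
  13. access 46: HIT. Cache (old->new): [37 17 46]
  14. access 85: MISS, evict 37. Cache (old->new): [17 46 85]
  15. access 85: HIT. Cache (old->new): [17 46 85]
  16. access 50: MISS, evict 17. Cache (old->new): [46 85 50]
  17. access 17: MISS, evict 46. Cache (old->new): [85 50 17]
  18. access 74: MISS, evict 85. Cache (old->new): [50 17 74]
  19. access 85: MISS, evict 50. Cache (old->new): [17 74 85]
  20. access 85: HIT. Cache (old->new): [17 74 85]
  21. access 17: HIT. Cache (old->new): [17 74 85]
  22. access 74: HIT. Cache (old->new): [17 74 85]
  23. access 85: HIT. Cache (old->new): [17 74 85]
Total: 14 hits, 9 misses, 6 evictions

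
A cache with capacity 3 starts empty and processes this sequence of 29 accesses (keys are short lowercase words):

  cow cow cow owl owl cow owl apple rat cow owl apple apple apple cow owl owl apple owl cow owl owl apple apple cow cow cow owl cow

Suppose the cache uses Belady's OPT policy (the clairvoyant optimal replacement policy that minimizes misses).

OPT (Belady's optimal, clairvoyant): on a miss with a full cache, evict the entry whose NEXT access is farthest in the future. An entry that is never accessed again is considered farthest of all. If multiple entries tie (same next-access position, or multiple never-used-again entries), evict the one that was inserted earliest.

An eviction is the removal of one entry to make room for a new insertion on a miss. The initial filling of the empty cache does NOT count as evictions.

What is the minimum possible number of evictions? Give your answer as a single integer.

Answer: 2

Derivation:
OPT (Belady) simulation (capacity=3):
  1. access cow: MISS. Cache: [cow]
  2. access cow: HIT. Next use of cow: step 3. Cache: [cow]
  3. access cow: HIT. Next use of cow: step 6. Cache: [cow]
  4. access owl: MISS. Cache: [cow owl]
  5. access owl: HIT. Next use of owl: step 7. Cache: [cow owl]
  6. access cow: HIT. Next use of cow: step 10. Cache: [cow owl]
  7. access owl: HIT. Next use of owl: step 11. Cache: [cow owl]
  8. access apple: MISS. Cache: [cow owl apple]
  9. access rat: MISS, evict apple (next use: step 12). Cache: [cow owl rat]
  10. access cow: HIT. Next use of cow: step 15. Cache: [cow owl rat]
  11. access owl: HIT. Next use of owl: step 16. Cache: [cow owl rat]
  12. access apple: MISS, evict rat (next use: never). Cache: [cow owl apple]
  13. access apple: HIT. Next use of apple: step 14. Cache: [cow owl apple]
  14. access apple: HIT. Next use of apple: step 18. Cache: [cow owl apple]
  15. access cow: HIT. Next use of cow: step 20. Cache: [cow owl apple]
  16. access owl: HIT. Next use of owl: step 17. Cache: [cow owl apple]
  17. access owl: HIT. Next use of owl: step 19. Cache: [cow owl apple]
  18. access apple: HIT. Next use of apple: step 23. Cache: [cow owl apple]
  19. access owl: HIT. Next use of owl: step 21. Cache: [cow owl apple]
  20. access cow: HIT. Next use of cow: step 25. Cache: [cow owl apple]
  21. access owl: HIT. Next use of owl: step 22. Cache: [cow owl apple]
  22. access owl: HIT. Next use of owl: step 28. Cache: [cow owl apple]
  23. access apple: HIT. Next use of apple: step 24. Cache: [cow owl apple]
  24. access apple: HIT. Next use of apple: never. Cache: [cow owl apple]
  25. access cow: HIT. Next use of cow: step 26. Cache: [cow owl apple]
  26. access cow: HIT. Next use of cow: step 27. Cache: [cow owl apple]
  27. access cow: HIT. Next use of cow: step 29. Cache: [cow owl apple]
  28. access owl: HIT. Next use of owl: never. Cache: [cow owl apple]
  29. access cow: HIT. Next use of cow: never. Cache: [cow owl apple]
Total: 24 hits, 5 misses, 2 evictions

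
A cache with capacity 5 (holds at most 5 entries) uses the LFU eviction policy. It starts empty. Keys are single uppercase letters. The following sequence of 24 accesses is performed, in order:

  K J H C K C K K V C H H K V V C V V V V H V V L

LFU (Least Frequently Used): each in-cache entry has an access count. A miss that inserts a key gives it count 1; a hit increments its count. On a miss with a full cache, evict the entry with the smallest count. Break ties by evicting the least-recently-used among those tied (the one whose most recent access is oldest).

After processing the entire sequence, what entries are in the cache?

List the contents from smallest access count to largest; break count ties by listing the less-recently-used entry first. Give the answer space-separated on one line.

LFU simulation (capacity=5):
  1. access K: MISS. Cache: [K(c=1)]
  2. access J: MISS. Cache: [K(c=1) J(c=1)]
  3. access H: MISS. Cache: [K(c=1) J(c=1) H(c=1)]
  4. access C: MISS. Cache: [K(c=1) J(c=1) H(c=1) C(c=1)]
  5. access K: HIT, count now 2. Cache: [J(c=1) H(c=1) C(c=1) K(c=2)]
  6. access C: HIT, count now 2. Cache: [J(c=1) H(c=1) K(c=2) C(c=2)]
  7. access K: HIT, count now 3. Cache: [J(c=1) H(c=1) C(c=2) K(c=3)]
  8. access K: HIT, count now 4. Cache: [J(c=1) H(c=1) C(c=2) K(c=4)]
  9. access V: MISS. Cache: [J(c=1) H(c=1) V(c=1) C(c=2) K(c=4)]
  10. access C: HIT, count now 3. Cache: [J(c=1) H(c=1) V(c=1) C(c=3) K(c=4)]
  11. access H: HIT, count now 2. Cache: [J(c=1) V(c=1) H(c=2) C(c=3) K(c=4)]
  12. access H: HIT, count now 3. Cache: [J(c=1) V(c=1) C(c=3) H(c=3) K(c=4)]
  13. access K: HIT, count now 5. Cache: [J(c=1) V(c=1) C(c=3) H(c=3) K(c=5)]
  14. access V: HIT, count now 2. Cache: [J(c=1) V(c=2) C(c=3) H(c=3) K(c=5)]
  15. access V: HIT, count now 3. Cache: [J(c=1) C(c=3) H(c=3) V(c=3) K(c=5)]
  16. access C: HIT, count now 4. Cache: [J(c=1) H(c=3) V(c=3) C(c=4) K(c=5)]
  17. access V: HIT, count now 4. Cache: [J(c=1) H(c=3) C(c=4) V(c=4) K(c=5)]
  18. access V: HIT, count now 5. Cache: [J(c=1) H(c=3) C(c=4) K(c=5) V(c=5)]
  19. access V: HIT, count now 6. Cache: [J(c=1) H(c=3) C(c=4) K(c=5) V(c=6)]
  20. access V: HIT, count now 7. Cache: [J(c=1) H(c=3) C(c=4) K(c=5) V(c=7)]
  21. access H: HIT, count now 4. Cache: [J(c=1) C(c=4) H(c=4) K(c=5) V(c=7)]
  22. access V: HIT, count now 8. Cache: [J(c=1) C(c=4) H(c=4) K(c=5) V(c=8)]
  23. access V: HIT, count now 9. Cache: [J(c=1) C(c=4) H(c=4) K(c=5) V(c=9)]
  24. access L: MISS, evict J(c=1). Cache: [L(c=1) C(c=4) H(c=4) K(c=5) V(c=9)]
Total: 18 hits, 6 misses, 1 evictions

Answer: L C H K V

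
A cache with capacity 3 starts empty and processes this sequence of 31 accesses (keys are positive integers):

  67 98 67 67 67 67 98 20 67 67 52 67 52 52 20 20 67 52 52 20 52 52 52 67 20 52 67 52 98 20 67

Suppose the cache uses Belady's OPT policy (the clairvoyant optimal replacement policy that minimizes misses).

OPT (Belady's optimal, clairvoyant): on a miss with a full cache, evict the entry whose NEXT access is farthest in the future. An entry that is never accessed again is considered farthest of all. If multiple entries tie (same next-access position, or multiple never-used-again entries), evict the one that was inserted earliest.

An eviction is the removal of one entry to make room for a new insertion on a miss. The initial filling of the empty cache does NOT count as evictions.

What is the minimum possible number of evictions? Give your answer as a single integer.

Answer: 2

Derivation:
OPT (Belady) simulation (capacity=3):
  1. access 67: MISS. Cache: [67]
  2. access 98: MISS. Cache: [67 98]
  3. access 67: HIT. Next use of 67: step 4. Cache: [67 98]
  4. access 67: HIT. Next use of 67: step 5. Cache: [67 98]
  5. access 67: HIT. Next use of 67: step 6. Cache: [67 98]
  6. access 67: HIT. Next use of 67: step 9. Cache: [67 98]
  7. access 98: HIT. Next use of 98: step 29. Cache: [67 98]
  8. access 20: MISS. Cache: [67 98 20]
  9. access 67: HIT. Next use of 67: step 10. Cache: [67 98 20]
  10. access 67: HIT. Next use of 67: step 12. Cache: [67 98 20]
  11. access 52: MISS, evict 98 (next use: step 29). Cache: [67 20 52]
  12. access 67: HIT. Next use of 67: step 17. Cache: [67 20 52]
  13. access 52: HIT. Next use of 52: step 14. Cache: [67 20 52]
  14. access 52: HIT. Next use of 52: step 18. Cache: [67 20 52]
  15. access 20: HIT. Next use of 20: step 16. Cache: [67 20 52]
  16. access 20: HIT. Next use of 20: step 20. Cache: [67 20 52]
  17. access 67: HIT. Next use of 67: step 24. Cache: [67 20 52]
  18. access 52: HIT. Next use of 52: step 19. Cache: [67 20 52]
  19. access 52: HIT. Next use of 52: step 21. Cache: [67 20 52]
  20. access 20: HIT. Next use of 20: step 25. Cache: [67 20 52]
  21. access 52: HIT. Next use of 52: step 22. Cache: [67 20 52]
  22. access 52: HIT. Next use of 52: step 23. Cache: [67 20 52]
  23. access 52: HIT. Next use of 52: step 26. Cache: [67 20 52]
  24. access 67: HIT. Next use of 67: step 27. Cache: [67 20 52]
  25. access 20: HIT. Next use of 20: step 30. Cache: [67 20 52]
  26. access 52: HIT. Next use of 52: step 28. Cache: [67 20 52]
  27. access 67: HIT. Next use of 67: step 31. Cache: [67 20 52]
  28. access 52: HIT. Next use of 52: never. Cache: [67 20 52]
  29. access 98: MISS, evict 52 (next use: never). Cache: [67 20 98]
  30. access 20: HIT. Next use of 20: never. Cache: [67 20 98]
  31. access 67: HIT. Next use of 67: never. Cache: [67 20 98]
Total: 26 hits, 5 misses, 2 evictions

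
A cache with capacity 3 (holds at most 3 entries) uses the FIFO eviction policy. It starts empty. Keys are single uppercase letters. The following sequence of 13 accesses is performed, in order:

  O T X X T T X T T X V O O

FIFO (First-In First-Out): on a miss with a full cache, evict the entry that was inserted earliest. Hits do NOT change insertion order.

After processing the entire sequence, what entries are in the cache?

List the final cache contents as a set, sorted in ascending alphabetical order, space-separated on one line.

Answer: O V X

Derivation:
FIFO simulation (capacity=3):
  1. access O: MISS. Cache (old->new): [O]
  2. access T: MISS. Cache (old->new): [O T]
  3. access X: MISS. Cache (old->new): [O T X]
  4. access X: HIT. Cache (old->new): [O T X]
  5. access T: HIT. Cache (old->new): [O T X]
  6. access T: HIT. Cache (old->new): [O T X]
  7. access X: HIT. Cache (old->new): [O T X]
  8. access T: HIT. Cache (old->new): [O T X]
  9. access T: HIT. Cache (old->new): [O T X]
  10. access X: HIT. Cache (old->new): [O T X]
  11. access V: MISS, evict O. Cache (old->new): [T X V]
  12. access O: MISS, evict T. Cache (old->new): [X V O]
  13. access O: HIT. Cache (old->new): [X V O]
Total: 8 hits, 5 misses, 2 evictions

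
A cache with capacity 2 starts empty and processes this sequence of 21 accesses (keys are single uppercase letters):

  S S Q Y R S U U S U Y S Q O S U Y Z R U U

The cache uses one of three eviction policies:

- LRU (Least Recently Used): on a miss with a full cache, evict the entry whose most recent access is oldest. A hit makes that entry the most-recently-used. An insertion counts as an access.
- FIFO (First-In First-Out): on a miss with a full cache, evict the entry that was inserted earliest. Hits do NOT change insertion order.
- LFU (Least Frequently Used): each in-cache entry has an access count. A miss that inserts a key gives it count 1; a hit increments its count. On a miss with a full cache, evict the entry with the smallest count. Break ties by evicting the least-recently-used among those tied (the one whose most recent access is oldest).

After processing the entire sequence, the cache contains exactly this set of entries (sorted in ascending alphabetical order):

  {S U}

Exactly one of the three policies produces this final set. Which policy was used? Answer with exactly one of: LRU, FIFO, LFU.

Simulating under each policy and comparing final sets:
  LRU: final set = {R U} -> differs
  FIFO: final set = {R U} -> differs
  LFU: final set = {S U} -> MATCHES target
Only LFU produces the target set.

Answer: LFU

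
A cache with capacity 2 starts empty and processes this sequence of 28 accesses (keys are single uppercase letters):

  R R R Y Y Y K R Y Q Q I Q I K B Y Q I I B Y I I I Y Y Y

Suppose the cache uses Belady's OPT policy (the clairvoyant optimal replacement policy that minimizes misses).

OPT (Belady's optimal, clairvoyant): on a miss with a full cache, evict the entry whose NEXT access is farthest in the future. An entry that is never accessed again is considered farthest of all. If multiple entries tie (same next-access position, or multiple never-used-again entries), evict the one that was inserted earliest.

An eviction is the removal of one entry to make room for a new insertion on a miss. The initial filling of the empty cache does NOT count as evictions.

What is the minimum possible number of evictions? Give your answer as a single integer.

OPT (Belady) simulation (capacity=2):
  1. access R: MISS. Cache: [R]
  2. access R: HIT. Next use of R: step 3. Cache: [R]
  3. access R: HIT. Next use of R: step 8. Cache: [R]
  4. access Y: MISS. Cache: [R Y]
  5. access Y: HIT. Next use of Y: step 6. Cache: [R Y]
  6. access Y: HIT. Next use of Y: step 9. Cache: [R Y]
  7. access K: MISS, evict Y (next use: step 9). Cache: [R K]
  8. access R: HIT. Next use of R: never. Cache: [R K]
  9. access Y: MISS, evict R (next use: never). Cache: [K Y]
  10. access Q: MISS, evict Y (next use: step 17). Cache: [K Q]
  11. access Q: HIT. Next use of Q: step 13. Cache: [K Q]
  12. access I: MISS, evict K (next use: step 15). Cache: [Q I]
  13. access Q: HIT. Next use of Q: step 18. Cache: [Q I]
  14. access I: HIT. Next use of I: step 19. Cache: [Q I]
  15. access K: MISS, evict I (next use: step 19). Cache: [Q K]
  16. access B: MISS, evict K (next use: never). Cache: [Q B]
  17. access Y: MISS, evict B (next use: step 21). Cache: [Q Y]
  18. access Q: HIT. Next use of Q: never. Cache: [Q Y]
  19. access I: MISS, evict Q (next use: never). Cache: [Y I]
  20. access I: HIT. Next use of I: step 23. Cache: [Y I]
  21. access B: MISS, evict I (next use: step 23). Cache: [Y B]
  22. access Y: HIT. Next use of Y: step 26. Cache: [Y B]
  23. access I: MISS, evict B (next use: never). Cache: [Y I]
  24. access I: HIT. Next use of I: step 25. Cache: [Y I]
  25. access I: HIT. Next use of I: never. Cache: [Y I]
  26. access Y: HIT. Next use of Y: step 27. Cache: [Y I]
  27. access Y: HIT. Next use of Y: step 28. Cache: [Y I]
  28. access Y: HIT. Next use of Y: never. Cache: [Y I]
Total: 16 hits, 12 misses, 10 evictions

Answer: 10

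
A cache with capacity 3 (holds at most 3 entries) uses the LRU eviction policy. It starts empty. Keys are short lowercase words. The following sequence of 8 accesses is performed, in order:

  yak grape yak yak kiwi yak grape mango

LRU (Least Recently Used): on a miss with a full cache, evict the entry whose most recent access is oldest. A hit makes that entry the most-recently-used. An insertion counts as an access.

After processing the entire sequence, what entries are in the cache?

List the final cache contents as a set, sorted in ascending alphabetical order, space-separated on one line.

Answer: grape mango yak

Derivation:
LRU simulation (capacity=3):
  1. access yak: MISS. Cache (LRU->MRU): [yak]
  2. access grape: MISS. Cache (LRU->MRU): [yak grape]
  3. access yak: HIT. Cache (LRU->MRU): [grape yak]
  4. access yak: HIT. Cache (LRU->MRU): [grape yak]
  5. access kiwi: MISS. Cache (LRU->MRU): [grape yak kiwi]
  6. access yak: HIT. Cache (LRU->MRU): [grape kiwi yak]
  7. access grape: HIT. Cache (LRU->MRU): [kiwi yak grape]
  8. access mango: MISS, evict kiwi. Cache (LRU->MRU): [yak grape mango]
Total: 4 hits, 4 misses, 1 evictions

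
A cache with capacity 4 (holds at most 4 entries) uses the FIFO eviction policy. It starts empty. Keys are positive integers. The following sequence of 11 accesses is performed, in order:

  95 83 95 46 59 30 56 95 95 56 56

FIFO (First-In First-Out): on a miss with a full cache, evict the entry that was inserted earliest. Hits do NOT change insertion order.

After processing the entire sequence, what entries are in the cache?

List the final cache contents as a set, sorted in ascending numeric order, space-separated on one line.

FIFO simulation (capacity=4):
  1. access 95: MISS. Cache (old->new): [95]
  2. access 83: MISS. Cache (old->new): [95 83]
  3. access 95: HIT. Cache (old->new): [95 83]
  4. access 46: MISS. Cache (old->new): [95 83 46]
  5. access 59: MISS. Cache (old->new): [95 83 46 59]
  6. access 30: MISS, evict 95. Cache (old->new): [83 46 59 30]
  7. access 56: MISS, evict 83. Cache (old->new): [46 59 30 56]
  8. access 95: MISS, evict 46. Cache (old->new): [59 30 56 95]
  9. access 95: HIT. Cache (old->new): [59 30 56 95]
  10. access 56: HIT. Cache (old->new): [59 30 56 95]
  11. access 56: HIT. Cache (old->new): [59 30 56 95]
Total: 4 hits, 7 misses, 3 evictions

Answer: 30 56 59 95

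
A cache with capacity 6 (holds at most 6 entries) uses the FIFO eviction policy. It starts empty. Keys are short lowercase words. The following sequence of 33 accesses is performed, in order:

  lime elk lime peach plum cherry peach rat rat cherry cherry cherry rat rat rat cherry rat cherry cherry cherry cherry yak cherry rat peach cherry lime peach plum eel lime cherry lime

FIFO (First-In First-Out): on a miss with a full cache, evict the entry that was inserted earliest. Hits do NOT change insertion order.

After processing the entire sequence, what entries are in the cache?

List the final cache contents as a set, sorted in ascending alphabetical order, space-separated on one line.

Answer: cherry eel lime plum rat yak

Derivation:
FIFO simulation (capacity=6):
  1. access lime: MISS. Cache (old->new): [lime]
  2. access elk: MISS. Cache (old->new): [lime elk]
  3. access lime: HIT. Cache (old->new): [lime elk]
  4. access peach: MISS. Cache (old->new): [lime elk peach]
  5. access plum: MISS. Cache (old->new): [lime elk peach plum]
  6. access cherry: MISS. Cache (old->new): [lime elk peach plum cherry]
  7. access peach: HIT. Cache (old->new): [lime elk peach plum cherry]
  8. access rat: MISS. Cache (old->new): [lime elk peach plum cherry rat]
  9. access rat: HIT. Cache (old->new): [lime elk peach plum cherry rat]
  10. access cherry: HIT. Cache (old->new): [lime elk peach plum cherry rat]
  11. access cherry: HIT. Cache (old->new): [lime elk peach plum cherry rat]
  12. access cherry: HIT. Cache (old->new): [lime elk peach plum cherry rat]
  13. access rat: HIT. Cache (old->new): [lime elk peach plum cherry rat]
  14. access rat: HIT. Cache (old->new): [lime elk peach plum cherry rat]
  15. access rat: HIT. Cache (old->new): [lime elk peach plum cherry rat]
  16. access cherry: HIT. Cache (old->new): [lime elk peach plum cherry rat]
  17. access rat: HIT. Cache (old->new): [lime elk peach plum cherry rat]
  18. access cherry: HIT. Cache (old->new): [lime elk peach plum cherry rat]
  19. access cherry: HIT. Cache (old->new): [lime elk peach plum cherry rat]
  20. access cherry: HIT. Cache (old->new): [lime elk peach plum cherry rat]
  21. access cherry: HIT. Cache (old->new): [lime elk peach plum cherry rat]
  22. access yak: MISS, evict lime. Cache (old->new): [elk peach plum cherry rat yak]
  23. access cherry: HIT. Cache (old->new): [elk peach plum cherry rat yak]
  24. access rat: HIT. Cache (old->new): [elk peach plum cherry rat yak]
  25. access peach: HIT. Cache (old->new): [elk peach plum cherry rat yak]
  26. access cherry: HIT. Cache (old->new): [elk peach plum cherry rat yak]
  27. access lime: MISS, evict elk. Cache (old->new): [peach plum cherry rat yak lime]
  28. access peach: HIT. Cache (old->new): [peach plum cherry rat yak lime]
  29. access plum: HIT. Cache (old->new): [peach plum cherry rat yak lime]
  30. access eel: MISS, evict peach. Cache (old->new): [plum cherry rat yak lime eel]
  31. access lime: HIT. Cache (old->new): [plum cherry rat yak lime eel]
  32. access cherry: HIT. Cache (old->new): [plum cherry rat yak lime eel]
  33. access lime: HIT. Cache (old->new): [plum cherry rat yak lime eel]
Total: 24 hits, 9 misses, 3 evictions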